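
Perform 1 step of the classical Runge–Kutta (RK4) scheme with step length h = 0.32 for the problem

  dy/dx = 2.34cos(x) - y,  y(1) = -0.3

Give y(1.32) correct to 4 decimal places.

RK4: k1 = f(x_n, y_n); k2 = f(x_n + h/2, y_n + (h/2)·k1); k3 = f(x_n + h/2, y_n + (h/2)·k2); k4 = f(x_n + h, y_n + h·k3); y_{n+1} = y_n + (h/6)·(k1 + 2k2 + 2k3 + k4).
x=1.000000, y=-0.300000:
  k1 = f(1.000000, -0.300000) = 1.564307
  k2 = f(1.160000, -0.049711) = 0.984165
  k3 = f(1.160000, -0.142534) = 1.076988
  k4 = f(1.320000, 0.044636) = 0.536094
  y ← -0.300000 + (0.32/6)·(k1 + 2k2 + 2k3 + k4) = 0.031878
y(1.32) ≈ 0.0319

0.0319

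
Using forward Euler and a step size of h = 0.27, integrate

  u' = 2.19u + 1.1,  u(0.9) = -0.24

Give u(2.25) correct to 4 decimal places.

2.1740

Euler: u_{n+1} = u_n + h·f(x_n, u_n).
x=0.900000, u=-0.240000: f=0.574400 → u ← -0.240000 + 0.27·0.574400 = -0.084912
x=1.170000, u=-0.084912: f=0.914043 → u ← -0.084912 + 0.27·0.914043 = 0.161880
x=1.440000, u=0.161880: f=1.454516 → u ← 0.161880 + 0.27·1.454516 = 0.554599
x=1.710000, u=0.554599: f=2.314572 → u ← 0.554599 + 0.27·2.314572 = 1.179533
x=1.980000, u=1.179533: f=3.683178 → u ← 1.179533 + 0.27·3.683178 = 2.173991
u(2.25) ≈ 2.1740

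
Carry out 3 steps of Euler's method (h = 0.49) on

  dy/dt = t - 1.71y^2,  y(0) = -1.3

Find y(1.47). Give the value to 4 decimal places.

-70.9734

Euler: y_{n+1} = y_n + h·f(t_n, y_n).
t=0.000000, y=-1.300000: f=-2.889900 → y ← -1.300000 + 0.49·(-2.889900) = -2.716051
t=0.490000, y=-2.716051: f=-12.124555 → y ← -2.716051 + 0.49·(-12.124555) = -8.657083
t=0.980000, y=-8.657083: f=-127.176103 → y ← -8.657083 + 0.49·(-127.176103) = -70.973374
y(1.47) ≈ -70.9734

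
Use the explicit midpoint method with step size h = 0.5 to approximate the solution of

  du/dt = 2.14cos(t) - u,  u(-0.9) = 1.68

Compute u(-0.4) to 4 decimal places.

Midpoint: k1 = f(t_n, u_n); k2 = f(t_n + h/2, u_n + (h/2)·k1); u_{n+1} = u_n + h·k2.
t=-0.900000, u=1.680000:
  k1 = f(-0.900000, 1.680000) = -0.349755
  k2 = f(-0.650000, 1.592561) = 0.111058
  u ← 1.680000 + 0.5·0.111058 = 1.735529
u(-0.4) ≈ 1.7355

1.7355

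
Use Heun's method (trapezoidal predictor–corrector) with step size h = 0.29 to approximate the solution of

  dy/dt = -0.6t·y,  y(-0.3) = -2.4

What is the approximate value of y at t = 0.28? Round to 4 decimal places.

-2.4068

Heun: k1 = f(t_n, y_n); k2 = f(t_n + h, y_n + h·k1); y_{n+1} = y_n + (h/2)·(k1 + k2).
t=-0.300000, y=-2.400000:
  k1 = f(-0.300000, -2.400000) = -0.432000
  k2 = f(-0.010000, -2.525280) = -0.015152
  y ← -2.400000 + (0.29/2)·(-0.432000 + (-0.015152)) = -2.464837
t=-0.010000, y=-2.464837:
  k1 = f(-0.010000, -2.464837) = -0.014789
  k2 = f(0.280000, -2.469126) = 0.414813
  y ← -2.464837 + (0.29/2)·(-0.014789 + 0.414813) = -2.406833
y(0.28) ≈ -2.4068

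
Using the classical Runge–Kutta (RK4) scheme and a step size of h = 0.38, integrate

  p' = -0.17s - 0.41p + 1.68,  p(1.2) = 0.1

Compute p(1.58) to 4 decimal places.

0.5933

RK4: k1 = f(s_n, p_n); k2 = f(s_n + h/2, p_n + (h/2)·k1); k3 = f(s_n + h/2, p_n + (h/2)·k2); k4 = f(s_n + h, p_n + h·k3); p_{n+1} = p_n + (h/6)·(k1 + 2k2 + 2k3 + k4).
s=1.200000, p=0.100000:
  k1 = f(1.200000, 0.100000) = 1.435000
  k2 = f(1.390000, 0.372650) = 1.290913
  k3 = f(1.390000, 0.345274) = 1.302138
  k4 = f(1.580000, 0.594812) = 1.167527
  p ← 0.100000 + (0.38/6)·(k1 + 2k2 + 2k3 + k4) = 0.593280
p(1.58) ≈ 0.5933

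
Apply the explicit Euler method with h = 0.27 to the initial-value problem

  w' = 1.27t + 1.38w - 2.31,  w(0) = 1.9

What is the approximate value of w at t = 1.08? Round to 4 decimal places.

3.1828

Euler: w_{n+1} = w_n + h·f(t_n, w_n).
t=0.000000, w=1.900000: f=0.312000 → w ← 1.900000 + 0.27·0.312000 = 1.984240
t=0.270000, w=1.984240: f=0.771151 → w ← 1.984240 + 0.27·0.771151 = 2.192451
t=0.540000, w=2.192451: f=1.401382 → w ← 2.192451 + 0.27·1.401382 = 2.570824
t=0.810000, w=2.570824: f=2.266437 → w ← 2.570824 + 0.27·2.266437 = 3.182762
w(1.08) ≈ 3.1828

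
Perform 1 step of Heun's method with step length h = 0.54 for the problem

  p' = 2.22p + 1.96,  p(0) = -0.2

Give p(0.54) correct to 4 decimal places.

Heun: k1 = f(x_n, p_n); k2 = f(x_n + h, p_n + h·k1); p_{n+1} = p_n + (h/2)·(k1 + k2).
x=0.000000, p=-0.200000:
  k1 = f(0.000000, -0.200000) = 1.516000
  k2 = f(0.540000, 0.618640) = 3.333381
  p ← -0.200000 + (0.54/2)·(1.516000 + 3.333381) = 1.109333
p(0.54) ≈ 1.1093

1.1093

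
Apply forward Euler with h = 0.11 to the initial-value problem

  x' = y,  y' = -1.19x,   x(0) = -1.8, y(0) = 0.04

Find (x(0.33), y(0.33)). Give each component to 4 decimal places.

-1.7091, 0.7417

Euler on (x,y): x_{n+1} = x_n + h·x', y_{n+1} = y_n + h·y'.
0.000000: (-1.800000, 0.040000); f=(0.040000, 2.142000) → (-1.795600, 0.275620)
0.110000: (-1.795600, 0.275620); f=(0.275620, 2.136764) → (-1.765282, 0.510664)
0.220000: (-1.765282, 0.510664); f=(0.510664, 2.100685) → (-1.709109, 0.741739)
(x(0.33), y(0.33)) ≈ (-1.7091, 0.7417)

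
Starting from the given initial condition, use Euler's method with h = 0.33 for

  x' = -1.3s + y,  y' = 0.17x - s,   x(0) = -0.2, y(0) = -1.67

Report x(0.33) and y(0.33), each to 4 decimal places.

-0.7511, -1.6812

Euler on (x,y): x_{n+1} = x_n + h·x', y_{n+1} = y_n + h·y'.
0.000000: (-0.200000, -1.670000); f=(-1.670000, -0.034000) → (-0.751100, -1.681220)
(x(0.33), y(0.33)) ≈ (-0.7511, -1.6812)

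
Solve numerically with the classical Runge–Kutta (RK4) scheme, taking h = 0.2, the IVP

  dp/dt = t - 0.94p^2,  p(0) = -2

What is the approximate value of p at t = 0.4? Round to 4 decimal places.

RK4: k1 = f(t_n, p_n); k2 = f(t_n + h/2, p_n + (h/2)·k1); k3 = f(t_n + h/2, p_n + (h/2)·k2); k4 = f(t_n + h, p_n + h·k3); p_{n+1} = p_n + (h/6)·(k1 + 2k2 + 2k3 + k4).
t=0.000000, p=-2.000000:
  k1 = f(0.000000, -2.000000) = -3.760000
  k2 = f(0.100000, -2.376000) = -5.206653
  k3 = f(0.100000, -2.520665) = -5.872529
  k4 = f(0.200000, -3.174506) = -9.272837
  p ← -2.000000 + (0.2/6)·(k1 + 2k2 + 2k3 + k4) = -3.173040
t=0.200000, p=-3.173040:
  k1 = f(0.200000, -3.173040) = -9.264092
  k2 = f(0.300000, -4.099449) = -15.497155
  k3 = f(0.300000, -4.722756) = -20.666155
  k4 = f(0.400000, -7.306271) = -49.778700
  p ← -3.173040 + (0.2/6)·(k1 + 2k2 + 2k3 + k4) = -7.552020
p(0.4) ≈ -7.5520

-7.5520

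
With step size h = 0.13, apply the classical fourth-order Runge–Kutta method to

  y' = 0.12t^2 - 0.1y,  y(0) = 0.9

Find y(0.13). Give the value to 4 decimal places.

0.8885

RK4: k1 = f(t_n, y_n); k2 = f(t_n + h/2, y_n + (h/2)·k1); k3 = f(t_n + h/2, y_n + (h/2)·k2); k4 = f(t_n + h, y_n + h·k3); y_{n+1} = y_n + (h/6)·(k1 + 2k2 + 2k3 + k4).
t=0.000000, y=0.900000:
  k1 = f(0.000000, 0.900000) = -0.090000
  k2 = f(0.065000, 0.894150) = -0.088908
  k3 = f(0.065000, 0.894221) = -0.088915
  k4 = f(0.130000, 0.888441) = -0.086816
  y ← 0.900000 + (0.13/6)·(k1 + 2k2 + 2k3 + k4) = 0.888463
y(0.13) ≈ 0.8885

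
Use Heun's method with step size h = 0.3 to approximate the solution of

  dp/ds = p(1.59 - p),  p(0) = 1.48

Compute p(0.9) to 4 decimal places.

1.5603

Heun: k1 = f(s_n, p_n); k2 = f(s_n + h, p_n + h·k1); p_{n+1} = p_n + (h/2)·(k1 + k2).
s=0.000000, p=1.480000:
  k1 = f(0.000000, 1.480000) = 0.162800
  k2 = f(0.300000, 1.528840) = 0.093504
  p ← 1.480000 + (0.3/2)·(0.162800 + 0.093504) = 1.518446
s=0.300000, p=1.518446:
  k1 = f(0.300000, 1.518446) = 0.108651
  k2 = f(0.600000, 1.551041) = 0.060427
  p ← 1.518446 + (0.3/2)·(0.108651 + 0.060427) = 1.543807
s=0.600000, p=1.543807:
  k1 = f(0.600000, 1.543807) = 0.071313
  k2 = f(0.900000, 1.565201) = 0.038815
  p ← 1.543807 + (0.3/2)·(0.071313 + 0.038815) = 1.560327
p(0.9) ≈ 1.5603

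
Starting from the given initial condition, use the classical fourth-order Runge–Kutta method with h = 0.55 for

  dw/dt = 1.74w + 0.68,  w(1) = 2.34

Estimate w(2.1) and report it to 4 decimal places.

RK4: k1 = f(t_n, w_n); k2 = f(t_n + h/2, w_n + (h/2)·k1); k3 = f(t_n + h/2, w_n + (h/2)·k2); k4 = f(t_n + h, w_n + h·k3); w_{n+1} = w_n + (h/6)·(k1 + 2k2 + 2k3 + k4).
t=1.000000, w=2.340000:
  k1 = f(1.000000, 2.340000) = 4.751600
  k2 = f(1.275000, 3.646690) = 7.025241
  k3 = f(1.275000, 4.271941) = 8.113178
  k4 = f(1.550000, 6.802248) = 12.515911
  w ← 2.340000 + (0.55/6)·(k1 + 2k2 + 2k3 + k4) = 6.698232
t=1.550000, w=6.698232:
  k1 = f(1.550000, 6.698232) = 12.334923
  k2 = f(1.825000, 10.090336) = 18.237184
  k3 = f(1.825000, 11.713458) = 21.061416
  k4 = f(2.100000, 18.282011) = 32.490699
  w ← 6.698232 + (0.55/6)·(k1 + 2k2 + 2k3 + k4) = 18.011991
w(2.1) ≈ 18.0120

18.0120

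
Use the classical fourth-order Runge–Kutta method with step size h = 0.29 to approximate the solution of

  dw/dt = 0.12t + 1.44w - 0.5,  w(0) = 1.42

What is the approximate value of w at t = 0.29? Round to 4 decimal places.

1.9817

RK4: k1 = f(t_n, w_n); k2 = f(t_n + h/2, w_n + (h/2)·k1); k3 = f(t_n + h/2, w_n + (h/2)·k2); k4 = f(t_n + h, w_n + h·k3); w_{n+1} = w_n + (h/6)·(k1 + 2k2 + 2k3 + k4).
t=0.000000, w=1.420000:
  k1 = f(0.000000, 1.420000) = 1.544800
  k2 = f(0.145000, 1.643996) = 1.884754
  k3 = f(0.145000, 1.693289) = 1.955737
  k4 = f(0.290000, 1.987164) = 2.396316
  w ← 1.420000 + (0.29/6)·(k1 + 2k2 + 2k3 + k4) = 1.981735
w(0.29) ≈ 1.9817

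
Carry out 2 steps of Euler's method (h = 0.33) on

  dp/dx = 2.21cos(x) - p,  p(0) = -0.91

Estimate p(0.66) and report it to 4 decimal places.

0.7701

Euler: p_{n+1} = p_n + h·f(x_n, p_n).
x=0.000000, p=-0.910000: f=3.120000 → p ← -0.910000 + 0.33·3.120000 = 0.119600
x=0.330000, p=0.119600: f=1.971154 → p ← 0.119600 + 0.33·1.971154 = 0.770081
p(0.66) ≈ 0.7701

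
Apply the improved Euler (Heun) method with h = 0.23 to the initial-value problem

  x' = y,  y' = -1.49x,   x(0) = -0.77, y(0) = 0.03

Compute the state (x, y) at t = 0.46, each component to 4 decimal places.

Heun on (x,y): k1 = f(t_n, state_n); k2 = f(t_n + h, state_n + h·k1); state_{n+1} = state_n + (h/2)·(k1 + k2).
0.000000: (-0.770000, 0.030000)
  k1 = (0.030000, 1.147300)
  predictor → (-0.763100, 0.293879)
  k2 = (0.293879, 1.137019)
  → (-0.732754, 0.292697)
0.230000: (-0.732754, 0.292697)
  k1 = (0.292697, 1.091803)
  predictor → (-0.665434, 0.543811)
  k2 = (0.543811, 0.991496)
  → (-0.636555, 0.532276)
(x(0.46), y(0.46)) ≈ (-0.6366, 0.5323)

-0.6366, 0.5323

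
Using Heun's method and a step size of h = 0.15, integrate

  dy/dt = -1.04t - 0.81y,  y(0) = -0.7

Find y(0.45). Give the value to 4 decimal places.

Heun: k1 = f(t_n, y_n); k2 = f(t_n + h, y_n + h·k1); y_{n+1} = y_n + (h/2)·(k1 + k2).
t=0.000000, y=-0.700000:
  k1 = f(0.000000, -0.700000) = 0.567000
  k2 = f(0.150000, -0.614950) = 0.342110
  y ← -0.700000 + (0.15/2)·(0.567000 + 0.342110) = -0.631817
t=0.150000, y=-0.631817:
  k1 = f(0.150000, -0.631817) = 0.355772
  k2 = f(0.300000, -0.578451) = 0.156545
  y ← -0.631817 + (0.15/2)·(0.355772 + 0.156545) = -0.593393
t=0.300000, y=-0.593393:
  k1 = f(0.300000, -0.593393) = 0.168648
  k2 = f(0.450000, -0.568096) = -0.007842
  y ← -0.593393 + (0.15/2)·(0.168648 + (-0.007842)) = -0.581333
y(0.45) ≈ -0.5813

-0.5813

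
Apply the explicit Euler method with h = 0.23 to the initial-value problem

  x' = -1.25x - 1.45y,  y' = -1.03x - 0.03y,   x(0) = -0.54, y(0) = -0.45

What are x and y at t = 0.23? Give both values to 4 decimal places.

-0.2347, -0.3190

Euler on (x,y): x_{n+1} = x_n + h·x', y_{n+1} = y_n + h·y'.
0.000000: (-0.540000, -0.450000); f=(1.327500, 0.569700) → (-0.234675, -0.318969)
(x(0.23), y(0.23)) ≈ (-0.2347, -0.3190)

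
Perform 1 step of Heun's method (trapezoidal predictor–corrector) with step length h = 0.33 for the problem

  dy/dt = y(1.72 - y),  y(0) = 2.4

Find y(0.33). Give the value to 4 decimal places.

2.0873

Heun: k1 = f(t_n, y_n); k2 = f(t_n + h, y_n + h·k1); y_{n+1} = y_n + (h/2)·(k1 + k2).
t=0.000000, y=2.400000:
  k1 = f(0.000000, 2.400000) = -1.632000
  k2 = f(0.330000, 1.861440) = -0.263282
  y ← 2.400000 + (0.33/2)·(-1.632000 + (-0.263282)) = 2.087278
y(0.33) ≈ 2.0873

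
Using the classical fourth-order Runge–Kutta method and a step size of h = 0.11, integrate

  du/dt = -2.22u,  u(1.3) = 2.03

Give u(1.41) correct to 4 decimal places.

1.5902

RK4: k1 = f(t_n, u_n); k2 = f(t_n + h/2, u_n + (h/2)·k1); k3 = f(t_n + h/2, u_n + (h/2)·k2); k4 = f(t_n + h, u_n + h·k3); u_{n+1} = u_n + (h/6)·(k1 + 2k2 + 2k3 + k4).
t=1.300000, u=2.030000:
  k1 = f(1.300000, 2.030000) = -4.506600
  k2 = f(1.355000, 1.782137) = -3.956344
  k3 = f(1.355000, 1.812401) = -4.023530
  k4 = f(1.410000, 1.587412) = -3.524054
  u ← 2.030000 + (0.11/6)·(k1 + 2k2 + 2k3 + k4) = 1.590176
u(1.41) ≈ 1.5902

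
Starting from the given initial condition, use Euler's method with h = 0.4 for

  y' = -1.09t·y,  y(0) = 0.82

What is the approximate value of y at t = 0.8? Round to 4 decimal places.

0.6770

Euler: y_{n+1} = y_n + h·f(t_n, y_n).
t=0.000000, y=0.820000: f=0.000000 → y ← 0.820000 + 0.4·0.000000 = 0.820000
t=0.400000, y=0.820000: f=-0.357520 → y ← 0.820000 + 0.4·(-0.357520) = 0.676992
y(0.8) ≈ 0.6770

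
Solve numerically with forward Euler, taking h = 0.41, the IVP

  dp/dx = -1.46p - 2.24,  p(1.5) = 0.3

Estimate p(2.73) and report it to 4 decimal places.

-1.4156

Euler: p_{n+1} = p_n + h·f(x_n, p_n).
x=1.500000, p=0.300000: f=-2.678000 → p ← 0.300000 + 0.41·(-2.678000) = -0.797980
x=1.910000, p=-0.797980: f=-1.074949 → p ← -0.797980 + 0.41·(-1.074949) = -1.238709
x=2.320000, p=-1.238709: f=-0.431485 → p ← -1.238709 + 0.41·(-0.431485) = -1.415618
p(2.73) ≈ -1.4156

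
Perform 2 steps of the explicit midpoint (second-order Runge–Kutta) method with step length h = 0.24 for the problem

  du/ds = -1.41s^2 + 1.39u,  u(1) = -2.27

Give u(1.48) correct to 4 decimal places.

Midpoint: k1 = f(s_n, u_n); k2 = f(s_n + h/2, u_n + (h/2)·k1); u_{n+1} = u_n + h·k2.
s=1.000000, u=-2.270000:
  k1 = f(1.000000, -2.270000) = -4.565300
  k2 = f(1.120000, -2.817836) = -5.685496
  u ← -2.270000 + 0.24·(-5.685496) = -3.634519
s=1.240000, u=-3.634519:
  k1 = f(1.240000, -3.634519) = -7.219997
  k2 = f(1.360000, -4.500919) = -8.864213
  u ← -3.634519 + 0.24·(-8.864213) = -5.761930
u(1.48) ≈ -5.7619

-5.7619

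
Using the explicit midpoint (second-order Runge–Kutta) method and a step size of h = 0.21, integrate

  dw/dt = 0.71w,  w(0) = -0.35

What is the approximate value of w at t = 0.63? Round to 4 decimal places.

Midpoint: k1 = f(t_n, w_n); k2 = f(t_n + h/2, w_n + (h/2)·k1); w_{n+1} = w_n + h·k2.
t=0.000000, w=-0.350000:
  k1 = f(0.000000, -0.350000) = -0.248500
  k2 = f(0.105000, -0.376092) = -0.267026
  w ← -0.350000 + 0.21·(-0.267026) = -0.406075
t=0.210000, w=-0.406075:
  k1 = f(0.210000, -0.406075) = -0.288314
  k2 = f(0.315000, -0.436348) = -0.309807
  w ← -0.406075 + 0.21·(-0.309807) = -0.471135
t=0.420000, w=-0.471135:
  k1 = f(0.420000, -0.471135) = -0.334506
  k2 = f(0.525000, -0.506258) = -0.359443
  w ← -0.471135 + 0.21·(-0.359443) = -0.546618
w(0.63) ≈ -0.5466

-0.5466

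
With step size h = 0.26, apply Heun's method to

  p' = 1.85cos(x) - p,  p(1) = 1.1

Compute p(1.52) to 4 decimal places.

0.8566

Heun: k1 = f(x_n, p_n); k2 = f(x_n + h, p_n + h·k1); p_{n+1} = p_n + (h/2)·(k1 + k2).
x=1.000000, p=1.100000:
  k1 = f(1.000000, 1.100000) = -0.100441
  k2 = f(1.260000, 1.073885) = -0.508124
  p ← 1.100000 + (0.26/2)·(-0.100441 + (-0.508124)) = 1.020887
x=1.260000, p=1.020887:
  k1 = f(1.260000, 1.020887) = -0.455125
  k2 = f(1.520000, 0.902554) = -0.808621
  p ← 1.020887 + (0.26/2)·(-0.455125 + (-0.808621)) = 0.856600
p(1.52) ≈ 0.8566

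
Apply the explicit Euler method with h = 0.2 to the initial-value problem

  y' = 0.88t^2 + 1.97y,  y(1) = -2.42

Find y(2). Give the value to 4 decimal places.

-9.5190

Euler: y_{n+1} = y_n + h·f(t_n, y_n).
t=1.000000, y=-2.420000: f=-3.887400 → y ← -2.420000 + 0.2·(-3.887400) = -3.197480
t=1.200000, y=-3.197480: f=-5.031836 → y ← -3.197480 + 0.2·(-5.031836) = -4.203847
t=1.400000, y=-4.203847: f=-6.556779 → y ← -4.203847 + 0.2·(-6.556779) = -5.515203
t=1.600000, y=-5.515203: f=-8.612150 → y ← -5.515203 + 0.2·(-8.612150) = -7.237633
t=1.800000, y=-7.237633: f=-11.406937 → y ← -7.237633 + 0.2·(-11.406937) = -9.519020
y(2) ≈ -9.5190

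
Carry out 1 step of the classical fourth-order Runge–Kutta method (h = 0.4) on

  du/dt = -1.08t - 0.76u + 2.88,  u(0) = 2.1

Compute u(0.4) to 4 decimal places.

2.4645

RK4: k1 = f(t_n, u_n); k2 = f(t_n + h/2, u_n + (h/2)·k1); k3 = f(t_n + h/2, u_n + (h/2)·k2); k4 = f(t_n + h, u_n + h·k3); u_{n+1} = u_n + (h/6)·(k1 + 2k2 + 2k3 + k4).
t=0.000000, u=2.100000:
  k1 = f(0.000000, 2.100000) = 1.284000
  k2 = f(0.200000, 2.356800) = 0.872832
  k3 = f(0.200000, 2.274566) = 0.935330
  k4 = f(0.400000, 2.474132) = 0.567660
  u ← 2.100000 + (0.4/6)·(k1 + 2k2 + 2k3 + k4) = 2.464532
u(0.4) ≈ 2.4645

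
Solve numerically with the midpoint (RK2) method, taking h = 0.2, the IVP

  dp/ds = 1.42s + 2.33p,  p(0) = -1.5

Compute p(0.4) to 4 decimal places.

-3.5758

Midpoint: k1 = f(s_n, p_n); k2 = f(s_n + h/2, p_n + (h/2)·k1); p_{n+1} = p_n + h·k2.
s=0.000000, p=-1.500000:
  k1 = f(0.000000, -1.500000) = -3.495000
  k2 = f(0.100000, -1.849500) = -4.167335
  p ← -1.500000 + 0.2·(-4.167335) = -2.333467
s=0.200000, p=-2.333467:
  k1 = f(0.200000, -2.333467) = -5.152978
  k2 = f(0.300000, -2.848765) = -6.211622
  p ← -2.333467 + 0.2·(-6.211622) = -3.575791
p(0.4) ≈ -3.5758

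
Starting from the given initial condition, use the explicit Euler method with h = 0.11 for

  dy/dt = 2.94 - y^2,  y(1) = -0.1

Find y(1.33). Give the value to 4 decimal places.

Euler: y_{n+1} = y_n + h·f(t_n, y_n).
t=1.000000, y=-0.100000: f=2.930000 → y ← -0.100000 + 0.11·2.930000 = 0.222300
t=1.110000, y=0.222300: f=2.890583 → y ← 0.222300 + 0.11·2.890583 = 0.540264
t=1.220000, y=0.540264: f=2.648115 → y ← 0.540264 + 0.11·2.648115 = 0.831557
y(1.33) ≈ 0.8316

0.8316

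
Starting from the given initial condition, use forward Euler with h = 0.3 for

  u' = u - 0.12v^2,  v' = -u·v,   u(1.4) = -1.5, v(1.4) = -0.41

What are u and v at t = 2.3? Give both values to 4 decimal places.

Euler on (u,v): u_{n+1} = u_n + h·u', v_{n+1} = v_n + h·v'.
1.400000: (-1.500000, -0.410000); f=(-1.520172, -0.615000) → (-1.956052, -0.594500)
1.700000: (-1.956052, -0.594500); f=(-1.998463, -1.162873) → (-2.555591, -0.943362)
2.000000: (-2.555591, -0.943362); f=(-2.662382, -2.410847) → (-3.354305, -1.666616)
(u(2.3), v(2.3)) ≈ (-3.3543, -1.6666)

-3.3543, -1.6666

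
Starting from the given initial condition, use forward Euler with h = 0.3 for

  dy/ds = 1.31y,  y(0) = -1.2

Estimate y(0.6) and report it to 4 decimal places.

Euler: y_{n+1} = y_n + h·f(s_n, y_n).
s=0.000000, y=-1.200000: f=-1.572000 → y ← -1.200000 + 0.3·(-1.572000) = -1.671600
s=0.300000, y=-1.671600: f=-2.189796 → y ← -1.671600 + 0.3·(-2.189796) = -2.328539
y(0.6) ≈ -2.3285

-2.3285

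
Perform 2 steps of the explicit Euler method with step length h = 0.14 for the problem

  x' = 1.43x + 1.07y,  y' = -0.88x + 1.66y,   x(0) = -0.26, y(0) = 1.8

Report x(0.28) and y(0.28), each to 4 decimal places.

Euler on (x,y): x_{n+1} = x_n + h·x', y_{n+1} = y_n + h·y'.
0.000000: (-0.260000, 1.800000); f=(1.554200, 3.216800) → (-0.042412, 2.250352)
0.140000: (-0.042412, 2.250352); f=(2.347227, 3.772907) → (0.286200, 2.778559)
(x(0.28), y(0.28)) ≈ (0.2862, 2.7786)

0.2862, 2.7786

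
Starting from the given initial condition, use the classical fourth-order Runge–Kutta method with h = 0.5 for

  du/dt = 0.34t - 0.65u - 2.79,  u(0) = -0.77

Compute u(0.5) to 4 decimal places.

RK4: k1 = f(t_n, u_n); k2 = f(t_n + h/2, u_n + (h/2)·k1); k3 = f(t_n + h/2, u_n + (h/2)·k2); k4 = f(t_n + h, u_n + h·k3); u_{n+1} = u_n + (h/6)·(k1 + 2k2 + 2k3 + k4).
t=0.000000, u=-0.770000:
  k1 = f(0.000000, -0.770000) = -2.289500
  k2 = f(0.250000, -1.342375) = -1.832456
  k3 = f(0.250000, -1.228114) = -1.906726
  k4 = f(0.500000, -1.723363) = -1.499814
  u ← -0.770000 + (0.5/6)·(k1 + 2k2 + 2k3 + k4) = -1.708973
u(0.5) ≈ -1.7090

-1.7090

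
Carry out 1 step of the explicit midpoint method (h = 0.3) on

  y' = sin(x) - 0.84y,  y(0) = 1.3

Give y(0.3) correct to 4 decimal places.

1.0585

Midpoint: k1 = f(x_n, y_n); k2 = f(x_n + h/2, y_n + (h/2)·k1); y_{n+1} = y_n + h·k2.
x=0.000000, y=1.300000:
  k1 = f(0.000000, 1.300000) = -1.092000
  k2 = f(0.150000, 1.136200) = -0.804970
  y ← 1.300000 + 0.3·(-0.804970) = 1.058509
y(0.3) ≈ 1.0585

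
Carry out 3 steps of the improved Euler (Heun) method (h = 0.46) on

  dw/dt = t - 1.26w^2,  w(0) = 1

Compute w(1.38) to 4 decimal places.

Heun: k1 = f(t_n, w_n); k2 = f(t_n + h, w_n + h·k1); w_{n+1} = w_n + (h/2)·(k1 + k2).
t=0.000000, w=1.000000:
  k1 = f(0.000000, 1.000000) = -1.260000
  k2 = f(0.460000, 0.420400) = 0.237312
  w ← 1.000000 + (0.46/2)·(-1.260000 + 0.237312) = 0.764782
t=0.460000, w=0.764782:
  k1 = f(0.460000, 0.764782) = -0.276963
  k2 = f(0.920000, 0.637379) = 0.408123
  w ← 0.764782 + (0.46/2)·(-0.276963 + 0.408123) = 0.794949
t=0.920000, w=0.794949:
  k1 = f(0.920000, 0.794949) = 0.123751
  k2 = f(1.380000, 0.851874) = 0.465631
  w ← 0.794949 + (0.46/2)·(0.123751 + 0.465631) = 0.930507
w(1.38) ≈ 0.9305

0.9305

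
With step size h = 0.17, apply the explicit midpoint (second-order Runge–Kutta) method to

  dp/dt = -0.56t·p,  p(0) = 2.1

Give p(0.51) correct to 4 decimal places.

1.9519

Midpoint: k1 = f(t_n, p_n); k2 = f(t_n + h/2, p_n + (h/2)·k1); p_{n+1} = p_n + h·k2.
t=0.000000, p=2.100000:
  k1 = f(0.000000, 2.100000) = 0.000000
  k2 = f(0.085000, 2.100000) = -0.099960
  p ← 2.100000 + 0.17·(-0.099960) = 2.083007
t=0.170000, p=2.083007:
  k1 = f(0.170000, 2.083007) = -0.198302
  k2 = f(0.255000, 2.066151) = -0.295046
  p ← 2.083007 + 0.17·(-0.295046) = 2.032849
t=0.340000, p=2.032849:
  k1 = f(0.340000, 2.032849) = -0.387054
  k2 = f(0.425000, 1.999949) = -0.475988
  p ← 2.032849 + 0.17·(-0.475988) = 1.951931
p(0.51) ≈ 1.9519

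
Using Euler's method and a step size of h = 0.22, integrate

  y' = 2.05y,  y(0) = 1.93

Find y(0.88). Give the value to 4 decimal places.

Euler: y_{n+1} = y_n + h·f(s_n, y_n).
s=0.000000, y=1.930000: f=3.956500 → y ← 1.930000 + 0.22·3.956500 = 2.800430
s=0.220000, y=2.800430: f=5.740881 → y ← 2.800430 + 0.22·5.740881 = 4.063424
s=0.440000, y=4.063424: f=8.330019 → y ← 4.063424 + 0.22·8.330019 = 5.896028
s=0.660000, y=5.896028: f=12.086858 → y ← 5.896028 + 0.22·12.086858 = 8.555137
y(0.88) ≈ 8.5551

8.5551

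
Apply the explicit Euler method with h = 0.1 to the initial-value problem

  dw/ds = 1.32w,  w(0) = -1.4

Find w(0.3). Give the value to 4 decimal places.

-2.0308

Euler: w_{n+1} = w_n + h·f(s_n, w_n).
s=0.000000, w=-1.400000: f=-1.848000 → w ← -1.400000 + 0.1·(-1.848000) = -1.584800
s=0.100000, w=-1.584800: f=-2.091936 → w ← -1.584800 + 0.1·(-2.091936) = -1.793994
s=0.200000, w=-1.793994: f=-2.368072 → w ← -1.793994 + 0.1·(-2.368072) = -2.030801
w(0.3) ≈ -2.0308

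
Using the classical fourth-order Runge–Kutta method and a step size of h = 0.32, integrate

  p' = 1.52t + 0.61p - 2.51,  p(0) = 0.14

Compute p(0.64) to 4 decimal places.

RK4: k1 = f(t_n, p_n); k2 = f(t_n + h/2, p_n + (h/2)·k1); k3 = f(t_n + h/2, p_n + (h/2)·k2); k4 = f(t_n + h, p_n + h·k3); p_{n+1} = p_n + (h/6)·(k1 + 2k2 + 2k3 + k4).
t=0.000000, p=0.140000:
  k1 = f(0.000000, 0.140000) = -2.424600
  k2 = f(0.160000, -0.247936) = -2.418041
  k3 = f(0.160000, -0.246887) = -2.417401
  k4 = f(0.320000, -0.633568) = -2.410077
  p ← 0.140000 + (0.32/6)·(k1 + 2k2 + 2k3 + k4) = -0.633630
t=0.320000, p=-0.633630:
  k1 = f(0.320000, -0.633630) = -2.410114
  k2 = f(0.480000, -1.019248) = -2.402141
  k3 = f(0.480000, -1.017972) = -2.401363
  k4 = f(0.640000, -1.402066) = -2.392460
  p ← -0.633630 + (0.32/6)·(k1 + 2k2 + 2k3 + k4) = -1.402141
p(0.64) ≈ -1.4021

-1.4021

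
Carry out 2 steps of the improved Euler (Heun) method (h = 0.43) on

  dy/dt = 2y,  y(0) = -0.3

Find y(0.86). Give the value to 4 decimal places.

Heun: k1 = f(t_n, y_n); k2 = f(t_n + h, y_n + h·k1); y_{n+1} = y_n + (h/2)·(k1 + k2).
t=0.000000, y=-0.300000:
  k1 = f(0.000000, -0.300000) = -0.600000
  k2 = f(0.430000, -0.558000) = -1.116000
  y ← -0.300000 + (0.43/2)·(-0.600000 + (-1.116000)) = -0.668940
t=0.430000, y=-0.668940:
  k1 = f(0.430000, -0.668940) = -1.337880
  k2 = f(0.860000, -1.244228) = -2.488457
  y ← -0.668940 + (0.43/2)·(-1.337880 + (-2.488457)) = -1.491602
y(0.86) ≈ -1.4916

-1.4916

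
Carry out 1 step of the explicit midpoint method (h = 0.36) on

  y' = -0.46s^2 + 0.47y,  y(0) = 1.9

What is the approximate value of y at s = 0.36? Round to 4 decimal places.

Midpoint: k1 = f(s_n, y_n); k2 = f(s_n + h/2, y_n + (h/2)·k1); y_{n+1} = y_n + h·k2.
s=0.000000, y=1.900000:
  k1 = f(0.000000, 1.900000) = 0.893000
  k2 = f(0.180000, 2.060740) = 0.953644
  y ← 1.900000 + 0.36·0.953644 = 2.243312
y(0.36) ≈ 2.2433

2.2433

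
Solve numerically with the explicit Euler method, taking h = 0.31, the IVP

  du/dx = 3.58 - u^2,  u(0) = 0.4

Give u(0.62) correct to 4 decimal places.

1.9090

Euler: u_{n+1} = u_n + h·f(x_n, u_n).
x=0.000000, u=0.400000: f=3.420000 → u ← 0.400000 + 0.31·3.420000 = 1.460200
x=0.310000, u=1.460200: f=1.447816 → u ← 1.460200 + 0.31·1.447816 = 1.909023
u(0.62) ≈ 1.9090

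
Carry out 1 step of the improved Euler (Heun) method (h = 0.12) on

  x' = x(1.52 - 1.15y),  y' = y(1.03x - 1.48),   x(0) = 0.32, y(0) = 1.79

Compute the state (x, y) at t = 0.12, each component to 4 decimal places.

Heun on (x,y): k1 = f(t_n, state_n); k2 = f(t_n + h, state_n + h·k1); state_{n+1} = state_n + (h/2)·(k1 + k2).
0.000000: (0.320000, 1.790000)
  k1 = (-0.172320, -2.059216)
  predictor → (0.299322, 1.542894)
  k2 = (-0.076126, -1.807807)
  → (0.305093, 1.557979)
(x(0.12), y(0.12)) ≈ (0.3051, 1.5580)

0.3051, 1.5580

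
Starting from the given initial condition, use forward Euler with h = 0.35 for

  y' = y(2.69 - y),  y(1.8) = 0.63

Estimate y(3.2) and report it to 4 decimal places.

Euler: y_{n+1} = y_n + h·f(s_n, y_n).
s=1.800000, y=0.630000: f=1.297800 → y ← 0.630000 + 0.35·1.297800 = 1.084230
s=2.150000, y=1.084230: f=1.741024 → y ← 1.084230 + 0.35·1.741024 = 1.693588
s=2.500000, y=1.693588: f=1.687511 → y ← 1.693588 + 0.35·1.687511 = 2.284217
s=2.850000, y=2.284217: f=0.926896 → y ← 2.284217 + 0.35·0.926896 = 2.608631
y(3.2) ≈ 2.6086

2.6086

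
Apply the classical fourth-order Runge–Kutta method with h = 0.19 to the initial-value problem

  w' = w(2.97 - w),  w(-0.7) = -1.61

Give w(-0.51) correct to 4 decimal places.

-4.7368

RK4: k1 = f(t_n, w_n); k2 = f(t_n + h/2, w_n + (h/2)·k1); k3 = f(t_n + h/2, w_n + (h/2)·k2); k4 = f(t_n + h, w_n + h·k3); w_{n+1} = w_n + (h/6)·(k1 + 2k2 + 2k3 + k4).
t=-0.700000, w=-1.610000:
  k1 = f(-0.700000, -1.610000) = -7.373800
  k2 = f(-0.605000, -2.310511) = -12.200679
  k3 = f(-0.605000, -2.769064) = -15.891840
  k4 = f(-0.510000, -4.629450) = -35.181268
  w ← -1.610000 + (0.19/6)·(k1 + 2k2 + 2k3 + k4) = -4.736770
w(-0.51) ≈ -4.7368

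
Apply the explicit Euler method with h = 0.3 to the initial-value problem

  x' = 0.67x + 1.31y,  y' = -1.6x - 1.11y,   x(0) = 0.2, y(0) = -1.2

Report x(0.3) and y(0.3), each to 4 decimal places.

Euler on (x,y): x_{n+1} = x_n + h·x', y_{n+1} = y_n + h·y'.
0.000000: (0.200000, -1.200000); f=(-1.438000, 1.012000) → (-0.231400, -0.896400)
(x(0.3), y(0.3)) ≈ (-0.2314, -0.8964)

-0.2314, -0.8964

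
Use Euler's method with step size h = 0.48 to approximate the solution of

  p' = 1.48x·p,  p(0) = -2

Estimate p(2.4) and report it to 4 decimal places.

-21.5730

Euler: p_{n+1} = p_n + h·f(x_n, p_n).
x=0.000000, p=-2.000000: f=0.000000 → p ← -2.000000 + 0.48·0.000000 = -2.000000
x=0.480000, p=-2.000000: f=-1.420800 → p ← -2.000000 + 0.48·(-1.420800) = -2.681984
x=0.960000, p=-2.681984: f=-3.810563 → p ← -2.681984 + 0.48·(-3.810563) = -4.511054
x=1.440000, p=-4.511054: f=-9.613959 → p ← -4.511054 + 0.48·(-9.613959) = -9.125754
x=1.920000, p=-9.125754: f=-25.931744 → p ← -9.125754 + 0.48·(-25.931744) = -21.572991
p(2.4) ≈ -21.5730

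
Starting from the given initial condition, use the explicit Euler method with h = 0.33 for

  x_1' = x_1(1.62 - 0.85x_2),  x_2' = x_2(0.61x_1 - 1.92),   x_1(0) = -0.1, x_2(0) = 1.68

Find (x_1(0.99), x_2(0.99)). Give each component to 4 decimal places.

Euler on (x_1,x_2): x_1_{n+1} = x_1_n + h·x_1', x_2_{n+1} = x_2_n + h·x_2'.
0.000000: (-0.100000, 1.680000); f=(-0.019200, -3.328080) → (-0.106336, 0.581734)
0.330000: (-0.106336, 0.581734); f=(-0.119684, -1.154663) → (-0.145832, 0.200695)
0.660000: (-0.145832, 0.200695); f=(-0.211370, -0.403188) → (-0.215584, 0.067643)
(x_1(0.99), x_2(0.99)) ≈ (-0.2156, 0.0676)

-0.2156, 0.0676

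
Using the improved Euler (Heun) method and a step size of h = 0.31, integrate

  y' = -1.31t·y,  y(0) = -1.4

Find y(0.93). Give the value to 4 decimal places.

Heun: k1 = f(t_n, y_n); k2 = f(t_n + h, y_n + h·k1); y_{n+1} = y_n + (h/2)·(k1 + k2).
t=0.000000, y=-1.400000:
  k1 = f(0.000000, -1.400000) = 0.000000
  k2 = f(0.310000, -1.400000) = 0.568540
  y ← -1.400000 + (0.31/2)·(0.000000 + 0.568540) = -1.311876
t=0.310000, y=-1.311876:
  k1 = f(0.310000, -1.311876) = 0.532753
  k2 = f(0.620000, -1.146723) = 0.931368
  y ← -1.311876 + (0.31/2)·(0.532753 + 0.931368) = -1.084938
t=0.620000, y=-1.084938:
  k1 = f(0.620000, -1.084938) = 0.881186
  k2 = f(0.930000, -0.811770) = 0.988979
  y ← -1.084938 + (0.31/2)·(0.881186 + 0.988979) = -0.795062
y(0.93) ≈ -0.7951

-0.7951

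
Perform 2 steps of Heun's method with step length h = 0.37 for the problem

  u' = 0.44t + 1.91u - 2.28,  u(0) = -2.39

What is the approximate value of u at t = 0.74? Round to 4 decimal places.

Heun: k1 = f(t_n, u_n); k2 = f(t_n + h, u_n + h·k1); u_{n+1} = u_n + (h/2)·(k1 + k2).
t=0.000000, u=-2.390000:
  k1 = f(0.000000, -2.390000) = -6.844900
  k2 = f(0.370000, -4.922613) = -11.519391
  u ← -2.390000 + (0.37/2)·(-6.844900 + (-11.519391)) = -5.787394
t=0.370000, u=-5.787394:
  k1 = f(0.370000, -5.787394) = -13.171122
  k2 = f(0.740000, -10.660709) = -22.316354
  u ← -5.787394 + (0.37/2)·(-13.171122 + (-22.316354)) = -12.352577
u(0.74) ≈ -12.3526

-12.3526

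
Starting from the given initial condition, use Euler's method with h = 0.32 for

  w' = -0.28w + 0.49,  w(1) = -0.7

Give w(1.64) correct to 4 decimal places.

Euler: w_{n+1} = w_n + h·f(s_n, w_n).
s=1.000000, w=-0.700000: f=0.686000 → w ← -0.700000 + 0.32·0.686000 = -0.480480
s=1.320000, w=-0.480480: f=0.624534 → w ← -0.480480 + 0.32·0.624534 = -0.280629
w(1.64) ≈ -0.2806

-0.2806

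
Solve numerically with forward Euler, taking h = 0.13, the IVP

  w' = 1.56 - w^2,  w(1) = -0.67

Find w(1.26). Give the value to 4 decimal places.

-0.3587

Euler: w_{n+1} = w_n + h·f(x_n, w_n).
x=1.000000, w=-0.670000: f=1.111100 → w ← -0.670000 + 0.13·1.111100 = -0.525557
x=1.130000, w=-0.525557: f=1.283790 → w ← -0.525557 + 0.13·1.283790 = -0.358664
w(1.26) ≈ -0.3587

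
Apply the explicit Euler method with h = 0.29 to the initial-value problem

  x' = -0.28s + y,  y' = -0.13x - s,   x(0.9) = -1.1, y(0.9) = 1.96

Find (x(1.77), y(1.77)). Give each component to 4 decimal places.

Euler on (x,y): x_{n+1} = x_n + h·x', y_{n+1} = y_n + h·y'.
0.900000: (-1.100000, 1.960000); f=(1.708000, -0.757000) → (-0.604680, 1.740470)
1.190000: (-0.604680, 1.740470); f=(1.407270, -1.111392) → (-0.196572, 1.418166)
1.480000: (-0.196572, 1.418166); f=(1.003766, -1.454446) → (0.094521, 0.996377)
(x(1.77), y(1.77)) ≈ (0.0945, 0.9964)

0.0945, 0.9964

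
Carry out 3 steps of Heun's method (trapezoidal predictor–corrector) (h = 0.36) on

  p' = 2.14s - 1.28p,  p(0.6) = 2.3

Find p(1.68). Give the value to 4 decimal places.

2.2023

Heun: k1 = f(s_n, p_n); k2 = f(s_n + h, p_n + h·k1); p_{n+1} = p_n + (h/2)·(k1 + k2).
s=0.600000, p=2.300000:
  k1 = f(0.600000, 2.300000) = -1.660000
  k2 = f(0.960000, 1.702400) = -0.124672
  p ← 2.300000 + (0.36/2)·(-1.660000 + (-0.124672)) = 1.978759
s=0.960000, p=1.978759:
  k1 = f(0.960000, 1.978759) = -0.478412
  k2 = f(1.320000, 1.806531) = 0.512440
  p ← 1.978759 + (0.36/2)·(-0.478412 + 0.512440) = 1.984884
s=1.320000, p=1.984884:
  k1 = f(1.320000, 1.984884) = 0.284148
  k2 = f(1.680000, 2.087178) = 0.923613
  p ← 1.984884 + (0.36/2)·(0.284148 + 0.923613) = 2.202281
p(1.68) ≈ 2.2023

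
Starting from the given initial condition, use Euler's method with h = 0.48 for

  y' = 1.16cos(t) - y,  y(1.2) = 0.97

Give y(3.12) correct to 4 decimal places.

Euler: y_{n+1} = y_n + h·f(t_n, y_n).
t=1.200000, y=0.970000: f=-0.549665 → y ← 0.970000 + 0.48·(-0.549665) = 0.706161
t=1.680000, y=0.706161: f=-0.832585 → y ← 0.706161 + 0.48·(-0.832585) = 0.306520
t=2.160000, y=0.306520: f=-0.951131 → y ← 0.306520 + 0.48·(-0.951131) = -0.150023
t=2.640000, y=-0.150023: f=-0.867086 → y ← -0.150023 + 0.48·(-0.867086) = -0.566224
y(3.12) ≈ -0.5662

-0.5662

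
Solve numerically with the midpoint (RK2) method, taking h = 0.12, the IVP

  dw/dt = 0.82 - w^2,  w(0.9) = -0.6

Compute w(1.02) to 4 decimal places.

-0.5409

Midpoint: k1 = f(t_n, w_n); k2 = f(t_n + h/2, w_n + (h/2)·k1); w_{n+1} = w_n + h·k2.
t=0.900000, w=-0.600000:
  k1 = f(0.900000, -0.600000) = 0.460000
  k2 = f(0.960000, -0.572400) = 0.492358
  w ← -0.600000 + 0.12·0.492358 = -0.540917
w(1.02) ≈ -0.5409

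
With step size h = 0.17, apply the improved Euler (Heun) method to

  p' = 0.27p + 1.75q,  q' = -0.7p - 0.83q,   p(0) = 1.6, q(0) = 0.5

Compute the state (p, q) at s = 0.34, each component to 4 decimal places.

1.9100, 0.0052

Heun on (p,q): k1 = f(s_n, state_n); k2 = f(s_n + h, state_n + h·k1); state_{n+1} = state_n + (h/2)·(k1 + k2).
0.000000: (1.600000, 0.500000)
  k1 = (1.307000, -1.535000)
  predictor → (1.822190, 0.239050)
  k2 = (0.910329, -1.473944)
  → (1.788473, 0.244240)
0.170000: (1.788473, 0.244240)
  k1 = (0.910307, -1.454650)
  predictor → (1.943225, -0.003051)
  k2 = (0.519332, -1.357725)
  → (1.909992, 0.005188)
(p(0.34), q(0.34)) ≈ (1.9100, 0.0052)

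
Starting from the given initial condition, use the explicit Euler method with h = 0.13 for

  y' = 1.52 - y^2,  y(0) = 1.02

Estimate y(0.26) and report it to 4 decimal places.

1.1277

Euler: y_{n+1} = y_n + h·f(x_n, y_n).
x=0.000000, y=1.020000: f=0.479600 → y ← 1.020000 + 0.13·0.479600 = 1.082348
x=0.130000, y=1.082348: f=0.348523 → y ← 1.082348 + 0.13·0.348523 = 1.127656
y(0.26) ≈ 1.1277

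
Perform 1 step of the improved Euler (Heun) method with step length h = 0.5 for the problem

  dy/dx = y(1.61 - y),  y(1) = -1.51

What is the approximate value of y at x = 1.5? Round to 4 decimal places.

-7.9794

Heun: k1 = f(x_n, y_n); k2 = f(x_n + h, y_n + h·k1); y_{n+1} = y_n + (h/2)·(k1 + k2).
x=1.000000, y=-1.510000:
  k1 = f(1.000000, -1.510000) = -4.711200
  k2 = f(1.500000, -3.865600) = -21.166479
  y ← -1.510000 + (0.5/2)·(-4.711200 + (-21.166479)) = -7.979420
y(1.5) ≈ -7.9794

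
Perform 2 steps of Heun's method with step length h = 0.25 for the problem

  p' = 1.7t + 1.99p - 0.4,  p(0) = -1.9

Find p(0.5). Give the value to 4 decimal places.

-5.0495

Heun: k1 = f(t_n, p_n); k2 = f(t_n + h, p_n + h·k1); p_{n+1} = p_n + (h/2)·(k1 + k2).
t=0.000000, p=-1.900000:
  k1 = f(0.000000, -1.900000) = -4.181000
  k2 = f(0.250000, -2.945250) = -5.836048
  p ← -1.900000 + (0.25/2)·(-4.181000 + (-5.836048)) = -3.152131
t=0.250000, p=-3.152131:
  k1 = f(0.250000, -3.152131) = -6.247741
  k2 = f(0.500000, -4.714066) = -8.930991
  p ← -3.152131 + (0.25/2)·(-6.247741 + (-8.930991)) = -5.049472
p(0.5) ≈ -5.0495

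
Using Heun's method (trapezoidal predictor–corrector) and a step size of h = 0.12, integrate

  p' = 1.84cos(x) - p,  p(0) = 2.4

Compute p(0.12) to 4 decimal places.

2.3360

Heun: k1 = f(x_n, p_n); k2 = f(x_n + h, p_n + h·k1); p_{n+1} = p_n + (h/2)·(k1 + k2).
x=0.000000, p=2.400000:
  k1 = f(0.000000, 2.400000) = -0.560000
  k2 = f(0.120000, 2.332800) = -0.506032
  p ← 2.400000 + (0.12/2)·(-0.560000 + (-0.506032)) = 2.336038
p(0.12) ≈ 2.3360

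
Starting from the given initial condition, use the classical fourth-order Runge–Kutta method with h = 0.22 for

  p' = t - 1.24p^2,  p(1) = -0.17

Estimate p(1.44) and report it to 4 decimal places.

0.3508

RK4: k1 = f(t_n, p_n); k2 = f(t_n + h/2, p_n + (h/2)·k1); k3 = f(t_n + h/2, p_n + (h/2)·k2); k4 = f(t_n + h, p_n + h·k3); p_{n+1} = p_n + (h/6)·(k1 + 2k2 + 2k3 + k4).
t=1.000000, p=-0.170000:
  k1 = f(1.000000, -0.170000) = 0.964164
  k2 = f(1.110000, -0.063942) = 1.104930
  k3 = f(1.110000, -0.048458) = 1.107088
  k4 = f(1.220000, 0.073559) = 1.213290
  p ← -0.170000 + (0.22/6)·(k1 + 2k2 + 2k3 + k4) = 0.072055
t=1.220000, p=0.072055:
  k1 = f(1.220000, 0.072055) = 1.213562
  k2 = f(1.330000, 0.205547) = 1.277611
  k3 = f(1.330000, 0.212592) = 1.273958
  k4 = f(1.440000, 0.352325) = 1.286075
  p ← 0.072055 + (0.22/6)·(k1 + 2k2 + 2k3 + k4) = 0.350823
p(1.44) ≈ 0.3508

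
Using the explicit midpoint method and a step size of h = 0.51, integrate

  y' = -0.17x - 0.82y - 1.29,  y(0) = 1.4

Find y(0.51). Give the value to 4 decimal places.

Midpoint: k1 = f(x_n, y_n); k2 = f(x_n + h/2, y_n + (h/2)·k1); y_{n+1} = y_n + h·k2.
x=0.000000, y=1.400000:
  k1 = f(0.000000, 1.400000) = -2.438000
  k2 = f(0.255000, 0.778310) = -1.971564
  y ← 1.400000 + 0.51·(-1.971564) = 0.394502
y(0.51) ≈ 0.3945

0.3945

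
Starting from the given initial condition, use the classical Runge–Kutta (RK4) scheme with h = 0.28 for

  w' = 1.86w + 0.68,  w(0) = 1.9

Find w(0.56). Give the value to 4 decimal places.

RK4: k1 = f(x_n, w_n); k2 = f(x_n + h/2, w_n + (h/2)·k1); k3 = f(x_n + h/2, w_n + (h/2)·k2); k4 = f(x_n + h, w_n + h·k3); w_{n+1} = w_n + (h/6)·(k1 + 2k2 + 2k3 + k4).
x=0.000000, w=1.900000:
  k1 = f(0.000000, 1.900000) = 4.214000
  k2 = f(0.140000, 2.489960) = 5.311326
  k3 = f(0.140000, 2.643586) = 5.597069
  k4 = f(0.280000, 3.467179) = 7.128954
  w ← 1.900000 + (0.28/6)·(k1 + 2k2 + 2k3 + k4) = 3.447455
x=0.280000, w=3.447455:
  k1 = f(0.280000, 3.447455) = 7.092266
  k2 = f(0.420000, 4.440372) = 8.939092
  k3 = f(0.420000, 4.698928) = 9.420005
  k4 = f(0.560000, 6.085056) = 11.998204
  w ← 3.447455 + (0.28/6)·(k1 + 2k2 + 2k3 + k4) = 6.051859
w(0.56) ≈ 6.0519

6.0519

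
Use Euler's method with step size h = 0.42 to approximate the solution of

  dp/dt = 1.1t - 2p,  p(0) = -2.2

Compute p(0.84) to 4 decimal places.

0.1377

Euler: p_{n+1} = p_n + h·f(t_n, p_n).
t=0.000000, p=-2.200000: f=4.400000 → p ← -2.200000 + 0.42·4.400000 = -0.352000
t=0.420000, p=-0.352000: f=1.166000 → p ← -0.352000 + 0.42·1.166000 = 0.137720
p(0.84) ≈ 0.1377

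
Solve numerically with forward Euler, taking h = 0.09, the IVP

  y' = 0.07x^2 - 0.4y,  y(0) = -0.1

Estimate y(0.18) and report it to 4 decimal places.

Euler: y_{n+1} = y_n + h·f(x_n, y_n).
x=0.000000, y=-0.100000: f=0.040000 → y ← -0.100000 + 0.09·0.040000 = -0.096400
x=0.090000, y=-0.096400: f=0.039127 → y ← -0.096400 + 0.09·0.039127 = -0.092879
y(0.18) ≈ -0.0929

-0.0929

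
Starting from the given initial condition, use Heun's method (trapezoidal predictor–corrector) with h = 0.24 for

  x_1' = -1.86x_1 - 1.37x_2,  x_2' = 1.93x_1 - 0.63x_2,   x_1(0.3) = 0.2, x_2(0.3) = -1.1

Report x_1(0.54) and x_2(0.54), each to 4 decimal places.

Heun on (x_1,x_2): k1 = f(t_n, state_n); k2 = f(t_n + h, state_n + h·k1); state_{n+1} = state_n + (h/2)·(k1 + k2).
0.300000: (0.200000, -1.100000)
  k1 = (1.135000, 1.079000)
  predictor → (0.472400, -0.841040)
  k2 = (0.273561, 1.441587)
  → (0.369027, -0.797530)
(x_1(0.54), x_2(0.54)) ≈ (0.3690, -0.7975)

0.3690, -0.7975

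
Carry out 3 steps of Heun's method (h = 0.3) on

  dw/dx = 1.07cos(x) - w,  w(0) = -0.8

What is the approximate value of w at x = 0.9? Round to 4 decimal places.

Heun: k1 = f(x_n, w_n); k2 = f(x_n + h, w_n + h·k1); w_{n+1} = w_n + (h/2)·(k1 + k2).
x=0.000000, w=-0.800000:
  k1 = f(0.000000, -0.800000) = 1.870000
  k2 = f(0.300000, -0.239000) = 1.261210
  w ← -0.800000 + (0.3/2)·(1.870000 + 1.261210) = -0.330318
x=0.300000, w=-0.330318:
  k1 = f(0.300000, -0.330318) = 1.352529
  k2 = f(0.600000, 0.075440) = 0.807669
  w ← -0.330318 + (0.3/2)·(1.352529 + 0.807669) = -0.006289
x=0.600000, w=-0.006289:
  k1 = f(0.600000, -0.006289) = 0.889398
  k2 = f(0.900000, 0.260531) = 0.404592
  w ← -0.006289 + (0.3/2)·(0.889398 + 0.404592) = 0.187810
w(0.9) ≈ 0.1878

0.1878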